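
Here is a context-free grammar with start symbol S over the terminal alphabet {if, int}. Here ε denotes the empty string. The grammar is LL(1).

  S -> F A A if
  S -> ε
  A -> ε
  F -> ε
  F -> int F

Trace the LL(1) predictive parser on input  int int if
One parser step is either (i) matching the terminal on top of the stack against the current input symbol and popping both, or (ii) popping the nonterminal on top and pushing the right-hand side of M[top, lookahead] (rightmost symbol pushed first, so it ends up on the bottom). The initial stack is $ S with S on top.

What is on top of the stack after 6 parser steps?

     Stack           Input         Action
  1  $ S             int int if $  expand S -> F A A if
  2  $ if A A F      int int if $  expand F -> int F
  3  $ if A A F int  int int if $  match int
  4  $ if A A F      int if $      expand F -> int F
  5  $ if A A F int  int if $      match int
  6  $ if A A F      if $          expand F -> ε
Stack after step 6: $ if A A (top = A).

A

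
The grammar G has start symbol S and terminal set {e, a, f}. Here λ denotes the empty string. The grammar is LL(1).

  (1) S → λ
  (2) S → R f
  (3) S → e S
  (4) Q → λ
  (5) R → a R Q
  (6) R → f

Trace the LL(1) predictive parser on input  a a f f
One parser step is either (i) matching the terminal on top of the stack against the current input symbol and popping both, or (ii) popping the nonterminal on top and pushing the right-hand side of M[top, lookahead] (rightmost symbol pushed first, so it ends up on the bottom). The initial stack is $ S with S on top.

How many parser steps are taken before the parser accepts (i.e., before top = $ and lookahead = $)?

10

step 1: stack=$ S  input=a a f f $  — expand S → R f
step 2: stack=$ f R  input=a a f f $  — expand R → a R Q
step 3: stack=$ f Q R a  input=a a f f $  — match a
step 4: stack=$ f Q R  input=a f f $  — expand R → a R Q
step 5: stack=$ f Q Q R a  input=a f f $  — match a
step 6: stack=$ f Q Q R  input=f f $  — expand R → f
step 7: stack=$ f Q Q f  input=f f $  — match f
step 8: stack=$ f Q Q  input=f $  — expand Q → λ
step 9: stack=$ f Q  input=f $  — expand Q → λ
step 10: stack=$ f  input=f $  — match f
Accept reached after 10 steps.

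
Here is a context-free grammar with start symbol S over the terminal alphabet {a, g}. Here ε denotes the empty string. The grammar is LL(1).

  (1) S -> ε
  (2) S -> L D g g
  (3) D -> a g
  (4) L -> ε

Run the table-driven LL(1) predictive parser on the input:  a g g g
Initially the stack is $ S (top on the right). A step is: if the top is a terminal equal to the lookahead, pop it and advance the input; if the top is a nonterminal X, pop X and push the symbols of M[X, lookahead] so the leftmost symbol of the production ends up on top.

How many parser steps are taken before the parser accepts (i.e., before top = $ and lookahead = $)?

7

     Stack      Input      Action
  1  $ S        a g g g $  expand S -> L D g g
  2  $ g g D L  a g g g $  expand L -> ε
  3  $ g g D    a g g g $  expand D -> a g
  4  $ g g g a  a g g g $  match a
  5  $ g g g    g g g $    match g
  6  $ g g      g g $      match g
  7  $ g        g $        match g
Accept reached after 7 steps.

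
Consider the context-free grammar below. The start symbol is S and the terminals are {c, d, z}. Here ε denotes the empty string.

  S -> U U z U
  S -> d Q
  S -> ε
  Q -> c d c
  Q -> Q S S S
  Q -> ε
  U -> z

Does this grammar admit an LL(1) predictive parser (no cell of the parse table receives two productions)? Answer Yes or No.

FIRST(S) = {ε, d, z}
FIRST(Q) = {ε, c, d, z}
FIRST(U) = {z}
FOLLOW(S) = {$, d, z}
FOLLOW(Q) = {$, d, z}
FOLLOW(U) = {$, d, z}
Cell M[Q, $] receives both Q -> Q S S S and Q -> ε — the grammar is not LL(1).

No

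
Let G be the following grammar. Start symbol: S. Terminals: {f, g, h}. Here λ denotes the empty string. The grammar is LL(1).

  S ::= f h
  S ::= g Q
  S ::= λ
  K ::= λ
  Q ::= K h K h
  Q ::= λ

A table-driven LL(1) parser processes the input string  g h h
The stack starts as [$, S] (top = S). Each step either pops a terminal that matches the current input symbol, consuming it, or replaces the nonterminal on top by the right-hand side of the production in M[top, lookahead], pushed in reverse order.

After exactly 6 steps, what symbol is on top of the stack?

     Stack      Input    Action
  1  $ S        g h h $  expand S ::= g Q
  2  $ Q g      g h h $  match g
  3  $ Q        h h $    expand Q ::= K h K h
  4  $ h K h K  h h $    expand K ::= λ
  5  $ h K h    h h $    match h
  6  $ h K      h $      expand K ::= λ
Stack after step 6: $ h (top = h).

h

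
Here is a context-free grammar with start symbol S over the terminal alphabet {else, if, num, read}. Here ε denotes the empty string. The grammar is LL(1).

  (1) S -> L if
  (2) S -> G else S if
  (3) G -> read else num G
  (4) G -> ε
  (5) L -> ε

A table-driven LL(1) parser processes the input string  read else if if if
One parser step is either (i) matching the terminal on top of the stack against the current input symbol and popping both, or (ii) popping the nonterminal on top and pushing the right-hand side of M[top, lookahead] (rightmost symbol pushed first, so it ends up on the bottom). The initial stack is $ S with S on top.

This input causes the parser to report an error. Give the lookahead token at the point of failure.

if

     Stack                        Input                 Action
  1  $ S                          read else if if if $  expand S -> G else S if
  2  $ if S else G                read else if if if $  expand G -> read else num G
  3  $ if S else G num else read  read else if if if $  match read
  4  $ if S else G num else       else if if if $       match else
  5  $ if S else G num            if if if $            error: top is terminal num but lookahead is if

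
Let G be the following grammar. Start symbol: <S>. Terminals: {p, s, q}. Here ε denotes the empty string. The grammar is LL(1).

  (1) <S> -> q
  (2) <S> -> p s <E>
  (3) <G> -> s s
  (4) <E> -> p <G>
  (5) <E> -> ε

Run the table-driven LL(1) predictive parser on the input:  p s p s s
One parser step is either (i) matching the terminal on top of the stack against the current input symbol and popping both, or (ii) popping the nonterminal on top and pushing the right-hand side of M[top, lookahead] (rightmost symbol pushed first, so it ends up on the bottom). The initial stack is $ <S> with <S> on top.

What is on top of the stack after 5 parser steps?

     Stack      Input        Action
  1  $ <S>      p s p s s $  expand <S> -> p s <E>
  2  $ <E> s p  p s p s s $  match p
  3  $ <E> s    s p s s $    match s
  4  $ <E>      p s s $      expand <E> -> p <G>
  5  $ <G> p    p s s $      match p
Stack after step 5: $ <G> (top = <G>).

<G>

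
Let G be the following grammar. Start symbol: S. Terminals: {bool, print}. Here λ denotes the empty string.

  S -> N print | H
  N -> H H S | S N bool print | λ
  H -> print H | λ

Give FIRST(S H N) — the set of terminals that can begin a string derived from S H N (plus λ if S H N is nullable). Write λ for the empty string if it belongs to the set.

{λ, bool, print}

FIRST(H) = {λ, print}
FIRST(S) = {λ, bool, print}  (via N print, H)
FIRST(N) = {λ, bool, print}  (via H H S, S N bool print)
FIRST(S H N): take FIRST of each symbol in turn, carrying on past any symbol whose FIRST contains λ; result {λ, bool, print}.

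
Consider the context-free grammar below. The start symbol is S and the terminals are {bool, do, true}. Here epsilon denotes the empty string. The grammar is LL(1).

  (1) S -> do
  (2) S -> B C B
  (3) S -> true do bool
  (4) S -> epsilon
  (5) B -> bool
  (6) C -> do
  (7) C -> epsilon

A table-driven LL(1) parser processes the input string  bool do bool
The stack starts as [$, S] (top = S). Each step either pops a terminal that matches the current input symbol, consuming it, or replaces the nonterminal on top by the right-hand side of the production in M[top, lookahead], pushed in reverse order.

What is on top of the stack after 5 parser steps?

B

step 1: stack=$ S  input=bool do bool $  — expand S -> B C B
step 2: stack=$ B C B  input=bool do bool $  — expand B -> bool
step 3: stack=$ B C bool  input=bool do bool $  — match bool
step 4: stack=$ B C  input=do bool $  — expand C -> do
step 5: stack=$ B do  input=do bool $  — match do
Stack after step 5: $ B (top = B).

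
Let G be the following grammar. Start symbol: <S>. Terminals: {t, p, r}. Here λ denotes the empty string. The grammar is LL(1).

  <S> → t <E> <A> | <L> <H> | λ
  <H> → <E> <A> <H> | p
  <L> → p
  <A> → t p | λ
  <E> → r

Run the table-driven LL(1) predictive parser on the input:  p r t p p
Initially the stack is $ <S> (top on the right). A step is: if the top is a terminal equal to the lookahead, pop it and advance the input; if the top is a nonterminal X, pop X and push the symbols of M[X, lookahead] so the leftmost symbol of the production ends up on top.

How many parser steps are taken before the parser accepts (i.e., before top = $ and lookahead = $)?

step 1: stack=$ <S>  input=p r t p p $  — expand <S> → <L> <H>
step 2: stack=$ <H> <L>  input=p r t p p $  — expand <L> → p
step 3: stack=$ <H> p  input=p r t p p $  — match p
step 4: stack=$ <H>  input=r t p p $  — expand <H> → <E> <A> <H>
step 5: stack=$ <H> <A> <E>  input=r t p p $  — expand <E> → r
step 6: stack=$ <H> <A> r  input=r t p p $  — match r
step 7: stack=$ <H> <A>  input=t p p $  — expand <A> → t p
step 8: stack=$ <H> p t  input=t p p $  — match t
step 9: stack=$ <H> p  input=p p $  — match p
step 10: stack=$ <H>  input=p $  — expand <H> → p
step 11: stack=$ p  input=p $  — match p
Accept reached after 11 steps.

11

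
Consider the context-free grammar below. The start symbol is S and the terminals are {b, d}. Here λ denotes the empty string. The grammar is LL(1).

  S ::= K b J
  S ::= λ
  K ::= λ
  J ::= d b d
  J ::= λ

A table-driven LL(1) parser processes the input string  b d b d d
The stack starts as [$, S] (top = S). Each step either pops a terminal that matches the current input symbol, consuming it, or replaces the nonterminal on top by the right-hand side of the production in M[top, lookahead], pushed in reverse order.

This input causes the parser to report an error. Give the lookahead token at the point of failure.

d

     Stack    Input        Action
  1  $ S      b d b d d $  expand S ::= K b J
  2  $ J b K  b d b d d $  expand K ::= λ
  3  $ J b    b d b d d $  match b
  4  $ J      d b d d $    expand J ::= d b d
  5  $ d b d  d b d d $    match d
  6  $ d b    b d d $      match b
  7  $ d      d d $        match d
  8  $        d $          error: stack empty but input remains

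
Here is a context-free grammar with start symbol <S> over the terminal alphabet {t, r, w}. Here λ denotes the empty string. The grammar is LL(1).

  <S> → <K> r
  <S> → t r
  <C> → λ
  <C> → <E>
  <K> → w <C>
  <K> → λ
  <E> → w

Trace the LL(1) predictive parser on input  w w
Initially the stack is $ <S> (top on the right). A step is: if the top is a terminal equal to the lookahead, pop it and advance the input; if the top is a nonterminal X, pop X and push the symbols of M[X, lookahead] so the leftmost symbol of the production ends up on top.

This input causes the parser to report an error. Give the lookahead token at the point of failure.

$

     Stack      Input  Action
  1  $ <S>      w w $  expand <S> → <K> r
  2  $ r <K>    w w $  expand <K> → w <C>
  3  $ r <C> w  w w $  match w
  4  $ r <C>    w $    expand <C> → <E>
  5  $ r <E>    w $    expand <E> → w
  6  $ r w      w $    match w
  7  $ r        $      error: top is terminal r but lookahead is $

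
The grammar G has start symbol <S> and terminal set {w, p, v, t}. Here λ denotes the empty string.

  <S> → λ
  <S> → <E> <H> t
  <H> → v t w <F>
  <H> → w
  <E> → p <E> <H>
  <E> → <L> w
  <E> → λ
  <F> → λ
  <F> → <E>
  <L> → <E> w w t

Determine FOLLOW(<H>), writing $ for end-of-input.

{t, v, w}

FIRST(<H>): from <H>→v t w <F> we get {v}; from <H>→w we get {w}. So FIRST(<H>) = {v, w}.
FIRST(<S>): from <S>→λ we get {λ}; from <S>→<E> <H> t we get {p, v, w}. So FIRST(<S>) = {λ, p, v, w}.
FIRST(<E>): from <E>→p <E> <H> we get {p}; from <E>→<L> w we get {p, w}; from <E>→λ we get {λ}. So FIRST(<E>) = {λ, p, w}.
FIRST(<F>): from <F>→λ we get {λ}; from <F>→<E> we get {λ, p, w}. So FIRST(<F>) = {λ, p, w}.
FIRST(<L>): from <L>→<E> w w t we get {p, w}. So FIRST(<L>) = {p, w}.
FOLLOW(<S>) includes $ since <S> is the start symbol.
FOLLOW(<S>): <S> appears on no right-hand side. Thus FOLLOW(<S>) = {$}.
FOLLOW(<L>): in <E>→<L> w, <L> is followed by w with FIRST {w}. Thus FOLLOW(<L>) = {w}.
FOLLOW(<H>): in <S>→<E> <H> t, <H> is followed by t with FIRST {t}; in <E>→p <E> <H>, the suffix after <H> is empty, so FOLLOW(<H>) ⊇ FOLLOW(<E>) = {t, v, w}. Thus FOLLOW(<H>) = {t, v, w}.
FOLLOW(<F>): in <H>→v t w <F>, the suffix after <F> is empty, so FOLLOW(<F>) ⊇ FOLLOW(<H>) = {t, v, w}. Thus FOLLOW(<F>) = {t, v, w}.
FOLLOW(<E>): in <S>→<E> <H> t, <E> is followed by <H> t with FIRST {v, w}; in <E>→p <E> <H>, <E> is followed by <H> with FIRST {v, w}; in <F>→<E>, the suffix after <E> is empty, so FOLLOW(<E>) ⊇ FOLLOW(<F>) = {t, v, w}; in <L>→<E> w w t, <E> is followed by w w t with FIRST {w}. Thus FOLLOW(<E>) = {t, v, w}.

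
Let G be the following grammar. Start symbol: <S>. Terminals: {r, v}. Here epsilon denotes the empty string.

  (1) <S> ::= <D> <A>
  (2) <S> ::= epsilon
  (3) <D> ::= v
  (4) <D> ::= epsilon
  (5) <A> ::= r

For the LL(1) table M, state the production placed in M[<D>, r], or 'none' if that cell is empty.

<D> ::= epsilon

FIRST(<D>): from <D>::=v we get {v}; from <D>::=epsilon we get {epsilon}. So FIRST(<D>) = {epsilon, v}.
FIRST(<A>): from <A>::=r we get {r}. So FIRST(<A>) = {r}.
FIRST(<S>): from <S>::=<D> <A> we get {r, v}; from <S>::=epsilon we get {epsilon}. So FIRST(<S>) = {epsilon, r, v}.
FOLLOW(<S>) includes $ since <S> is the start symbol.
FOLLOW(<D>): in <S>::=<D> <A>, <D> is followed by <A> with FIRST {r}. Thus FOLLOW(<D>) = {r}.
For <D> ::= v: FIRST(v) = {v}, so it goes in M[<D>, t] for t ∈ {v}.
For <D> ::= epsilon: FIRST(epsilon) = {epsilon}, so it goes in M[<D>, t] for t ∈ {}; since epsilon ∈ FIRST, also for every t ∈ FOLLOW(<D>) = {r}.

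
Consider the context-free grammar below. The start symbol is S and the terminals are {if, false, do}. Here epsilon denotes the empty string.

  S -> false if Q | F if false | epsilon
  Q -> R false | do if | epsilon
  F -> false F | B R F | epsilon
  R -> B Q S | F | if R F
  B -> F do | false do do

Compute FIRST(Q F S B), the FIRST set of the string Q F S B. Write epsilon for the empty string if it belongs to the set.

FIRST(S): from S->false if Q we get {false}; from S->F if false we get {do, false, if}; from S->epsilon we get {epsilon}. So FIRST(S) = {epsilon, do, false, if}.
FIRST(Q): from Q->R false we get {do, false, if}; from Q->do if we get {do}; from Q->epsilon we get {epsilon}. So FIRST(Q) = {epsilon, do, false, if}.
FIRST(F): from F->false F we get {false}; from F->B R F we get {do, false}; from F->epsilon we get {epsilon}. So FIRST(F) = {epsilon, do, false}.
FIRST(B): from B->F do we get {do, false}; from B->false do do we get {false}. So FIRST(B) = {do, false}.
FIRST(R): from R->B Q S we get {do, false}; from R->F we get {epsilon, do, false}; from R->if R F we get {if}. So FIRST(R) = {epsilon, do, false, if}.
FIRST(Q F S B): take FIRST of each symbol in turn, carrying on past any symbol whose FIRST contains epsilon; result {do, false, if}.

{do, false, if}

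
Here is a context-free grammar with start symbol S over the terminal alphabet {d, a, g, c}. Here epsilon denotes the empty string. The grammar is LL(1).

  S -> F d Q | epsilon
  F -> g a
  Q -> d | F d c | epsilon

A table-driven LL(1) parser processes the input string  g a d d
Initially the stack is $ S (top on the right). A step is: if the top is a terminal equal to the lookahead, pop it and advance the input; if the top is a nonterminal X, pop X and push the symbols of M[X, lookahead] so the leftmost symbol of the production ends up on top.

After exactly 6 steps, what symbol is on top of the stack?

d

step 1: stack=$ S  input=g a d d $  — expand S -> F d Q
step 2: stack=$ Q d F  input=g a d d $  — expand F -> g a
step 3: stack=$ Q d a g  input=g a d d $  — match g
step 4: stack=$ Q d a  input=a d d $  — match a
step 5: stack=$ Q d  input=d d $  — match d
step 6: stack=$ Q  input=d $  — expand Q -> d
Stack after step 6: $ d (top = d).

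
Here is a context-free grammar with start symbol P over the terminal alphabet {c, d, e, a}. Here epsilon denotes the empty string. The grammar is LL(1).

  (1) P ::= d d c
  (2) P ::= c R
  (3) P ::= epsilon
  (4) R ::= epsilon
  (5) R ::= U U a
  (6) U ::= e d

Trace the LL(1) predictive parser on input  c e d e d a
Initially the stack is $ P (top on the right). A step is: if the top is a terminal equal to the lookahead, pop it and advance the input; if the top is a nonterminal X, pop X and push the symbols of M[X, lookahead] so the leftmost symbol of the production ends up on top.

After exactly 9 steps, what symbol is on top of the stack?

step 1: stack=$ P  input=c e d e d a $  — expand P ::= c R
step 2: stack=$ R c  input=c e d e d a $  — match c
step 3: stack=$ R  input=e d e d a $  — expand R ::= U U a
step 4: stack=$ a U U  input=e d e d a $  — expand U ::= e d
step 5: stack=$ a U d e  input=e d e d a $  — match e
step 6: stack=$ a U d  input=d e d a $  — match d
step 7: stack=$ a U  input=e d a $  — expand U ::= e d
step 8: stack=$ a d e  input=e d a $  — match e
step 9: stack=$ a d  input=d a $  — match d
Stack after step 9: $ a (top = a).

a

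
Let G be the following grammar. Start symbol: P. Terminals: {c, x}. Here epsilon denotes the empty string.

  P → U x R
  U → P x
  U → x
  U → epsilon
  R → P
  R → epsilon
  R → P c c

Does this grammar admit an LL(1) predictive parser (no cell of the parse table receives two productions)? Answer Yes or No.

No

FIRST(P) = {x}
FIRST(U) = {epsilon, x}
FIRST(R) = {epsilon, x}
FOLLOW(P) = {$, c, x}
FOLLOW(U) = {x}
FOLLOW(R) = {$, c, x}
Cell M[R, x] receives both R → P and R → epsilon and R → P c c — the grammar is not LL(1).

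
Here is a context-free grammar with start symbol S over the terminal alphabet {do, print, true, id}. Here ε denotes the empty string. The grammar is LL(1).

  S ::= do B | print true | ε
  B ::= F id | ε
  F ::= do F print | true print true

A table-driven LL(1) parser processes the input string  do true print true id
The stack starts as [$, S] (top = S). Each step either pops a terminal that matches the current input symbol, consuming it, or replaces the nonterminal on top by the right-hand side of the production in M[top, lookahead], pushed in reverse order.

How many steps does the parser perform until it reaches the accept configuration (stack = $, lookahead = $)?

8

step 1: stack=$ S  input=do true print true id $  — expand S ::= do B
step 2: stack=$ B do  input=do true print true id $  — match do
step 3: stack=$ B  input=true print true id $  — expand B ::= F id
step 4: stack=$ id F  input=true print true id $  — expand F ::= true print true
step 5: stack=$ id true print true  input=true print true id $  — match true
step 6: stack=$ id true print  input=print true id $  — match print
step 7: stack=$ id true  input=true id $  — match true
step 8: stack=$ id  input=id $  — match id
Accept reached after 8 steps.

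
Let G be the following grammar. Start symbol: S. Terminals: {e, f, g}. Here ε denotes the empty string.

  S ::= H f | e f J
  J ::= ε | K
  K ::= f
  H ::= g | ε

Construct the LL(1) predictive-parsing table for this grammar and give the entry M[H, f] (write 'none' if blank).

FIRST(K) = {f}
FIRST(H) = {ε, g}
FIRST(S) = {e, f, g}  (via H f)
FIRST(J) = {ε, f}  (via K)
FOLLOW(S) includes $ since S is the start symbol.
FOLLOW(H): in S::=H f, H is followed by f with FIRST {f}. Thus FOLLOW(H) = {f}.
For H ::= g: FIRST(g) = {g}, so it goes in M[H, t] for t ∈ {g}.
For H ::= ε: FIRST(ε) = {ε}, so it goes in M[H, t] for t ∈ {}; since ε ∈ FIRST, also for every t ∈ FOLLOW(H) = {f}.

H ::= ε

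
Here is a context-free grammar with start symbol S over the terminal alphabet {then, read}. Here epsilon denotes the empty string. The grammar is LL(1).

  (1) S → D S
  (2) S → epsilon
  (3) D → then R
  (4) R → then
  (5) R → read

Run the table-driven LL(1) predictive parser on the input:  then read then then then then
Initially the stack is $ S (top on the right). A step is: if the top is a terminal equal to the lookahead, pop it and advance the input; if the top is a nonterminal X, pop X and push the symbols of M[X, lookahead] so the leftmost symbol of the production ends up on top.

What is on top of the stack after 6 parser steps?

D

step 1: stack=$ S  input=then read then then then then $  — expand S → D S
step 2: stack=$ S D  input=then read then then then then $  — expand D → then R
step 3: stack=$ S R then  input=then read then then then then $  — match then
step 4: stack=$ S R  input=read then then then then $  — expand R → read
step 5: stack=$ S read  input=read then then then then $  — match read
step 6: stack=$ S  input=then then then then $  — expand S → D S
Stack after step 6: $ S D (top = D).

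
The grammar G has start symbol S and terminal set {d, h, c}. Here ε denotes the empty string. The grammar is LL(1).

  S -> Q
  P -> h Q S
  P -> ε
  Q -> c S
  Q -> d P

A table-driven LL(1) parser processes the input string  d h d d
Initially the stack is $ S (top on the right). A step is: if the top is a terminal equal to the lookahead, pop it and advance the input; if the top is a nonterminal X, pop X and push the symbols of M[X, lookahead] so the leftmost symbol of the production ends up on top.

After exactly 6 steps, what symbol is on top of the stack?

d

step 1: stack=$ S  input=d h d d $  — expand S -> Q
step 2: stack=$ Q  input=d h d d $  — expand Q -> d P
step 3: stack=$ P d  input=d h d d $  — match d
step 4: stack=$ P  input=h d d $  — expand P -> h Q S
step 5: stack=$ S Q h  input=h d d $  — match h
step 6: stack=$ S Q  input=d d $  — expand Q -> d P
Stack after step 6: $ S P d (top = d).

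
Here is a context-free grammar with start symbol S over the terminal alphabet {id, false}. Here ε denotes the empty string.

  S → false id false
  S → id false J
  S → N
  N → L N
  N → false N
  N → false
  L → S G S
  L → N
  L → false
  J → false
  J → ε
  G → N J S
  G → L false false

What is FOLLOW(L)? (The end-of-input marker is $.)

FIRST(J) = {ε, false}
FIRST(S) = {false, id}  (via N)
FIRST(N) = {false, id}  (via L N)
FIRST(L) = {false, id}  (via S G S, N)
FIRST(G) = {false, id}  (via N J S, L false false)
FOLLOW(S) includes $ since S is the start symbol.
FOLLOW(L): in N→L N, L is followed by N with FIRST {false, id}; in G→L false false, L is followed by false false with FIRST {false}. Thus FOLLOW(L) = {false, id}.
FOLLOW(G): in L→S G S, G is followed by S with FIRST {false, id}. Thus FOLLOW(G) = {false, id}.
FOLLOW(S): in L→S G S (occurrence 1), S is followed by G S with FIRST {false, id}; in L→S G S (occurrence 2), the suffix after S is empty, so FOLLOW(S) ⊇ FOLLOW(L) = {false, id}; in G→N J S, the suffix after S is empty, so FOLLOW(S) ⊇ FOLLOW(G) = {false, id}. Thus FOLLOW(S) = {$, false, id}.
FOLLOW(N): in S→N, the suffix after N is empty, so FOLLOW(N) ⊇ FOLLOW(S) = {$, false, id}; in N→L N, the suffix after N is empty (adds nothing new); in N→false N, the suffix after N is empty (adds nothing new); in L→N, the suffix after N is empty, so FOLLOW(N) ⊇ FOLLOW(L) = {false, id}; in G→N J S, N is followed by J S with FIRST {false, id}. Thus FOLLOW(N) = {$, false, id}.
FOLLOW(J): in S→id false J, the suffix after J is empty, so FOLLOW(J) ⊇ FOLLOW(S) = {$, false, id}; in G→N J S, J is followed by S with FIRST {false, id}. Thus FOLLOW(J) = {$, false, id}.

{false, id}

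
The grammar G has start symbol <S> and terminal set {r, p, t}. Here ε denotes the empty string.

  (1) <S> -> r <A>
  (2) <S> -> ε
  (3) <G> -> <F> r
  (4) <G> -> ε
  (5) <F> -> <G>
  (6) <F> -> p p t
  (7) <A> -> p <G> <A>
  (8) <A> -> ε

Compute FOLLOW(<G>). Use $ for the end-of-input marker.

{$, p, r}

FIRST(<S>) = {ε, r}
FIRST(<A>) = {ε, p}
FIRST(<G>) = {ε, p, r}  (via <F> r)
FIRST(<F>) = {ε, p, r}  (via <G>)
FOLLOW(<S>) includes $ since <S> is the start symbol.
FOLLOW(<S>): <S> appears on no right-hand side. Thus FOLLOW(<S>) = {$}.
FOLLOW(<F>): in <G>-><F> r, <F> is followed by r with FIRST {r}. Thus FOLLOW(<F>) = {r}.
FOLLOW(<A>): in <S>->r <A>, the suffix after <A> is empty, so FOLLOW(<A>) ⊇ FOLLOW(<S>) = {$}; in <A>->p <G> <A>, the suffix after <A> is empty (adds nothing new). Thus FOLLOW(<A>) = {$}.
FOLLOW(<G>): in <F>-><G>, the suffix after <G> is empty, so FOLLOW(<G>) ⊇ FOLLOW(<F>) = {r}; in <A>->p <G> <A>, <G> is followed by <A> with FIRST {ε, p}; in <A>->p <G> <A>, the suffix after <G> is nullable, so FOLLOW(<G>) ⊇ FOLLOW(<A>) = {$}. Thus FOLLOW(<G>) = {$, p, r}.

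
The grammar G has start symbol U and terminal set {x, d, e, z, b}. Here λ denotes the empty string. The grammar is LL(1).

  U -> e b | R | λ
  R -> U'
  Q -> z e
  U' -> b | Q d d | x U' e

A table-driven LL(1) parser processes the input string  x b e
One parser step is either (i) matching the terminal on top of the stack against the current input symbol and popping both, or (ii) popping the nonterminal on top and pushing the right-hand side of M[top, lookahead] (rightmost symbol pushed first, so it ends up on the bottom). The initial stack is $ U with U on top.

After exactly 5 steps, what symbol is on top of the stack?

     Stack     Input    Action
  1  $ U       x b e $  expand U -> R
  2  $ R       x b e $  expand R -> U'
  3  $ U'      x b e $  expand U' -> x U' e
  4  $ e U' x  x b e $  match x
  5  $ e U'    b e $    expand U' -> b
Stack after step 5: $ e b (top = b).

b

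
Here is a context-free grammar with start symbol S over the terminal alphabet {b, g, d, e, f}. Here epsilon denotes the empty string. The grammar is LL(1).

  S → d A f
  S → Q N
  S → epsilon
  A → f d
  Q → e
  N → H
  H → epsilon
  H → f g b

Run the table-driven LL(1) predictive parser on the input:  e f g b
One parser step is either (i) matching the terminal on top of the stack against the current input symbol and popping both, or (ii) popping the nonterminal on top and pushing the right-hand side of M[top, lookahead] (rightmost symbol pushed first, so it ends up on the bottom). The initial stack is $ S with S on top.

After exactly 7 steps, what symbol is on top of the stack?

     Stack    Input      Action
  1  $ S      e f g b $  expand S → Q N
  2  $ N Q    e f g b $  expand Q → e
  3  $ N e    e f g b $  match e
  4  $ N      f g b $    expand N → H
  5  $ H      f g b $    expand H → f g b
  6  $ b g f  f g b $    match f
  7  $ b g    g b $      match g
Stack after step 7: $ b (top = b).

b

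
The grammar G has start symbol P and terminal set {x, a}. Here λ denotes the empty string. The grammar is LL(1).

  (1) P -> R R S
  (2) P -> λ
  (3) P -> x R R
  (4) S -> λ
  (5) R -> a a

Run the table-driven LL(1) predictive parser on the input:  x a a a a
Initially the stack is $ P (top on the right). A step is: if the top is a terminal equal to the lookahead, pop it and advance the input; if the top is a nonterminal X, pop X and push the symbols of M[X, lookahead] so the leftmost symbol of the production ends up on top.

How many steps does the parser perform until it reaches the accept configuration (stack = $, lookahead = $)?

8

step 1: stack=$ P  input=x a a a a $  — expand P -> x R R
step 2: stack=$ R R x  input=x a a a a $  — match x
step 3: stack=$ R R  input=a a a a $  — expand R -> a a
step 4: stack=$ R a a  input=a a a a $  — match a
step 5: stack=$ R a  input=a a a $  — match a
step 6: stack=$ R  input=a a $  — expand R -> a a
step 7: stack=$ a a  input=a a $  — match a
step 8: stack=$ a  input=a $  — match a
Accept reached after 8 steps.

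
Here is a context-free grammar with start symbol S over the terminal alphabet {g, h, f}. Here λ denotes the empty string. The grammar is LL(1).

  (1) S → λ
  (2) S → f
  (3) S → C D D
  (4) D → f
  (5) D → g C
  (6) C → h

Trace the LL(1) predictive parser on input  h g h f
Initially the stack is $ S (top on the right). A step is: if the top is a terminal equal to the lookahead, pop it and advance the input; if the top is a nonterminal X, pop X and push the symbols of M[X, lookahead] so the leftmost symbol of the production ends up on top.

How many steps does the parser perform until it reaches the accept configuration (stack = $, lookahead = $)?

     Stack    Input      Action
  1  $ S      h g h f $  expand S → C D D
  2  $ D D C  h g h f $  expand C → h
  3  $ D D h  h g h f $  match h
  4  $ D D    g h f $    expand D → g C
  5  $ D C g  g h f $    match g
  6  $ D C    h f $      expand C → h
  7  $ D h    h f $      match h
  8  $ D      f $        expand D → f
  9  $ f      f $        match f
Accept reached after 9 steps.

9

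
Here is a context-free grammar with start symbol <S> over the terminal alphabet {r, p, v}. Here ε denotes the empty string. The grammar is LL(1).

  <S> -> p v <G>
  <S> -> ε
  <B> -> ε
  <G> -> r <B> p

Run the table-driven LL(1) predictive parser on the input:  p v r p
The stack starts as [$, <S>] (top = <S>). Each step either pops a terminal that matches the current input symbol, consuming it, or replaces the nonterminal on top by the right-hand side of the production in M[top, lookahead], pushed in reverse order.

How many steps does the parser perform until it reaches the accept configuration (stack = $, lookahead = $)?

step 1: stack=$ <S>  input=p v r p $  — expand <S> -> p v <G>
step 2: stack=$ <G> v p  input=p v r p $  — match p
step 3: stack=$ <G> v  input=v r p $  — match v
step 4: stack=$ <G>  input=r p $  — expand <G> -> r <B> p
step 5: stack=$ p <B> r  input=r p $  — match r
step 6: stack=$ p <B>  input=p $  — expand <B> -> ε
step 7: stack=$ p  input=p $  — match p
Accept reached after 7 steps.

7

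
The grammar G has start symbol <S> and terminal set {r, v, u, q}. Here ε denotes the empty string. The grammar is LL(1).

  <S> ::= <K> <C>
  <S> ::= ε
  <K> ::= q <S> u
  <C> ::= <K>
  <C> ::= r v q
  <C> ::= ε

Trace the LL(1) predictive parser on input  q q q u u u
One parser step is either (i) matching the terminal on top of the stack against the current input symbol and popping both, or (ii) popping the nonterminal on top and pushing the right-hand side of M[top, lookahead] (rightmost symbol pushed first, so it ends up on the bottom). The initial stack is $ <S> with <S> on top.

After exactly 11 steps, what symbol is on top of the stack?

      Stack                      Input          Action
   1  $ <S>                      q q q u u u $  expand <S> ::= <K> <C>
   2  $ <C> <K>                  q q q u u u $  expand <K> ::= q <S> u
   3  $ <C> u <S> q              q q q u u u $  match q
   4  $ <C> u <S>                q q u u u $    expand <S> ::= <K> <C>
   5  $ <C> u <C> <K>            q q u u u $    expand <K> ::= q <S> u
   6  $ <C> u <C> u <S> q        q q u u u $    match q
   7  $ <C> u <C> u <S>          q u u u $      expand <S> ::= <K> <C>
   8  $ <C> u <C> u <C> <K>      q u u u $      expand <K> ::= q <S> u
   9  $ <C> u <C> u <C> u <S> q  q u u u $      match q
  10  $ <C> u <C> u <C> u <S>    u u u $        expand <S> ::= ε
  11  $ <C> u <C> u <C> u        u u u $        match u
Stack after step 11: $ <C> u <C> u <C> (top = <C>).

<C>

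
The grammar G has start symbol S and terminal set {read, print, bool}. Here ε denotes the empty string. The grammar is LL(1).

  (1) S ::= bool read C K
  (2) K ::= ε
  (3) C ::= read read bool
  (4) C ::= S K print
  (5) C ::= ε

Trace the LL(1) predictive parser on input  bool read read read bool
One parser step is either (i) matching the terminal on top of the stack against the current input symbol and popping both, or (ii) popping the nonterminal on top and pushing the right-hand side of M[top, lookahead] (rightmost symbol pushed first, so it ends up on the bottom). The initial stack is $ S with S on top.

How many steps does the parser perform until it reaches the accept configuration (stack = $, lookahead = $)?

8

     Stack               Input                       Action
  1  $ S                 bool read read read bool $  expand S ::= bool read C K
  2  $ K C read bool     bool read read read bool $  match bool
  3  $ K C read          read read read bool $       match read
  4  $ K C               read read bool $            expand C ::= read read bool
  5  $ K bool read read  read read bool $            match read
  6  $ K bool read       read bool $                 match read
  7  $ K bool            bool $                      match bool
  8  $ K                 $                           expand K ::= ε
Accept reached after 8 steps.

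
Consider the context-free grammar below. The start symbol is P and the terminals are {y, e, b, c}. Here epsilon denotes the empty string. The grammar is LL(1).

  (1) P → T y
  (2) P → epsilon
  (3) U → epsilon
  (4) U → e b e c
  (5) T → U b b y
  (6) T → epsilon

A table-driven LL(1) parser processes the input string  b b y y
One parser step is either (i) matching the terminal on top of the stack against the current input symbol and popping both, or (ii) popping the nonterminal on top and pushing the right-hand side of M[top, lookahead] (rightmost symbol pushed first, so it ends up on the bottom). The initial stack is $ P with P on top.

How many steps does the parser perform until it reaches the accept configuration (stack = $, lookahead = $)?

7

     Stack        Input      Action
  1  $ P          b b y y $  expand P → T y
  2  $ y T        b b y y $  expand T → U b b y
  3  $ y y b b U  b b y y $  expand U → epsilon
  4  $ y y b b    b b y y $  match b
  5  $ y y b      b y y $    match b
  6  $ y y        y y $      match y
  7  $ y          y $        match y
Accept reached after 7 steps.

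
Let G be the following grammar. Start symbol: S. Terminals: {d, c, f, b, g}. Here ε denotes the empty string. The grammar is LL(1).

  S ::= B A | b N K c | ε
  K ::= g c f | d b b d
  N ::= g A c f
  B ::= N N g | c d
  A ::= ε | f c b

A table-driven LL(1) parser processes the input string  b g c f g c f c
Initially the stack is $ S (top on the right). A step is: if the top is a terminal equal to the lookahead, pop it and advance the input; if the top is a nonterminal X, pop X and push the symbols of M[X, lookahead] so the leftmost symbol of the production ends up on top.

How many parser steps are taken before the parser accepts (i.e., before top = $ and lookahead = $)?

      Stack          Input              Action
   1  $ S            b g c f g c f c $  expand S ::= b N K c
   2  $ c K N b      b g c f g c f c $  match b
   3  $ c K N        g c f g c f c $    expand N ::= g A c f
   4  $ c K f c A g  g c f g c f c $    match g
   5  $ c K f c A    c f g c f c $      expand A ::= ε
   6  $ c K f c      c f g c f c $      match c
   7  $ c K f        f g c f c $        match f
   8  $ c K          g c f c $          expand K ::= g c f
   9  $ c f c g      g c f c $          match g
  10  $ c f c        c f c $            match c
  11  $ c f          f c $              match f
  12  $ c            c $                match c
Accept reached after 12 steps.

12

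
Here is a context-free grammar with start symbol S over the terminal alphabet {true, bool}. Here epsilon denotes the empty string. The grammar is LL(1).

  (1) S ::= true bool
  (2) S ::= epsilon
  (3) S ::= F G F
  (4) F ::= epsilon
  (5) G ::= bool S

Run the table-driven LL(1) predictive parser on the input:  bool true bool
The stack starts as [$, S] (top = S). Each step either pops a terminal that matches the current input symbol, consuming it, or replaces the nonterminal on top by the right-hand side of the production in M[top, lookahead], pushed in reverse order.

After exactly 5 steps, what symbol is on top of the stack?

true

step 1: stack=$ S  input=bool true bool $  — expand S ::= F G F
step 2: stack=$ F G F  input=bool true bool $  — expand F ::= epsilon
step 3: stack=$ F G  input=bool true bool $  — expand G ::= bool S
step 4: stack=$ F S bool  input=bool true bool $  — match bool
step 5: stack=$ F S  input=true bool $  — expand S ::= true bool
Stack after step 5: $ F bool true (top = true).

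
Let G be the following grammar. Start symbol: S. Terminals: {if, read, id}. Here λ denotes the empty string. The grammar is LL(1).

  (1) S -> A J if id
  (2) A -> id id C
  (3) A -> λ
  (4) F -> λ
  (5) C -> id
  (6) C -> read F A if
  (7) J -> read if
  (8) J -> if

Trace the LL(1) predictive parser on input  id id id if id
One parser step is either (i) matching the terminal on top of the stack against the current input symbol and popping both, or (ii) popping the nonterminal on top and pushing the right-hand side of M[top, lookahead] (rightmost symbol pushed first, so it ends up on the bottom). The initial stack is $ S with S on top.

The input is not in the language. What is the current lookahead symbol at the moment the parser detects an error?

step 1: stack=$ S  input=id id id if id $  — expand S -> A J if id
step 2: stack=$ id if J A  input=id id id if id $  — expand A -> id id C
step 3: stack=$ id if J C id id  input=id id id if id $  — match id
step 4: stack=$ id if J C id  input=id id if id $  — match id
step 5: stack=$ id if J C  input=id if id $  — expand C -> id
step 6: stack=$ id if J id  input=id if id $  — match id
step 7: stack=$ id if J  input=if id $  — expand J -> if
step 8: stack=$ id if if  input=if id $  — match if
step 9: stack=$ id if  input=id $  — error: top is terminal if but lookahead is id

id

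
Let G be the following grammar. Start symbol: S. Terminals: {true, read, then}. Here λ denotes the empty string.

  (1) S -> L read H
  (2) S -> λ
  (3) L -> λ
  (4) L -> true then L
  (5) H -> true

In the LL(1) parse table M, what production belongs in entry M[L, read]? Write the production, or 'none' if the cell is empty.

FIRST(L) = {λ, true}
FIRST(H) = {true}
FIRST(S) = {λ, read, true}  (via L read H)
FOLLOW(S) includes $ since S is the start symbol.
FOLLOW(L): in S->L read H, L is followed by read H with FIRST {read}; in L->true then L, the suffix after L is empty (adds nothing new). Thus FOLLOW(L) = {read}.
For L -> λ: FIRST(λ) = {λ}, so it goes in M[L, t] for t ∈ {}; since λ ∈ FIRST, also for every t ∈ FOLLOW(L) = {read}.
For L -> true then L: FIRST(true then L) = {true}, so it goes in M[L, t] for t ∈ {true}.

L -> λ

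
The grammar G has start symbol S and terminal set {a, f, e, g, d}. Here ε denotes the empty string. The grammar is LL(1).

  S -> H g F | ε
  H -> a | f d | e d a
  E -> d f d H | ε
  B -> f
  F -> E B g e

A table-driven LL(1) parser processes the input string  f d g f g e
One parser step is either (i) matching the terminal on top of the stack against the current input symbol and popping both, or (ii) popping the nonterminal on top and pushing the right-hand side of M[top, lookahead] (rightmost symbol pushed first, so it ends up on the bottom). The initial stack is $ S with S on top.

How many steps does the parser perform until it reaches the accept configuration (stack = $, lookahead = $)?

11

      Stack      Input          Action
   1  $ S        f d g f g e $  expand S -> H g F
   2  $ F g H    f d g f g e $  expand H -> f d
   3  $ F g d f  f d g f g e $  match f
   4  $ F g d    d g f g e $    match d
   5  $ F g      g f g e $      match g
   6  $ F        f g e $        expand F -> E B g e
   7  $ e g B E  f g e $        expand E -> ε
   8  $ e g B    f g e $        expand B -> f
   9  $ e g f    f g e $        match f
  10  $ e g      g e $          match g
  11  $ e        e $            match e
Accept reached after 11 steps.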